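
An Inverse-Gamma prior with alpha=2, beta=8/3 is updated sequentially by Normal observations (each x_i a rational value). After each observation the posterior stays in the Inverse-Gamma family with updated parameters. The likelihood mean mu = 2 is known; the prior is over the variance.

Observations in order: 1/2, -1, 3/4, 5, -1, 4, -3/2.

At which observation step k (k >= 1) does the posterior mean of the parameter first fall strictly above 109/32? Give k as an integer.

k = 2

obs 1: x=1/2 → posterior Inverse-Gamma(5/2, 91/24)
obs 2: x=-1 → posterior Inverse-Gamma(3, 199/24)
obs 3: x=3/4 → posterior Inverse-Gamma(7/2, 871/96)
obs 4: x=5 → posterior Inverse-Gamma(4, 1303/96)
obs 5: x=-1 → posterior Inverse-Gamma(9/2, 1735/96)
obs 6: x=4 → posterior Inverse-Gamma(5, 1927/96)
obs 7: x=-3/2 → posterior Inverse-Gamma(11/2, 2515/96)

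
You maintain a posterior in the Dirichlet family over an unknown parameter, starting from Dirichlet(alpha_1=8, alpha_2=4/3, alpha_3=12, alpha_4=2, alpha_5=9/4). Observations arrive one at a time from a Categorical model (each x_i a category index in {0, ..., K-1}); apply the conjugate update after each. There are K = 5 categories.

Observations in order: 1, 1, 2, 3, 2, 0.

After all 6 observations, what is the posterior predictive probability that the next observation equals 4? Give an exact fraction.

obs 1: x=1 → posterior Dirichlet(8, 7/3, 12, 2, 9/4)
obs 2: x=1 → posterior Dirichlet(8, 10/3, 12, 2, 9/4)
obs 3: x=2 → posterior Dirichlet(8, 10/3, 13, 2, 9/4)
obs 4: x=3 → posterior Dirichlet(8, 10/3, 13, 3, 9/4)
obs 5: x=2 → posterior Dirichlet(8, 10/3, 14, 3, 9/4)
obs 6: x=0 → posterior Dirichlet(9, 10/3, 14, 3, 9/4)

27/379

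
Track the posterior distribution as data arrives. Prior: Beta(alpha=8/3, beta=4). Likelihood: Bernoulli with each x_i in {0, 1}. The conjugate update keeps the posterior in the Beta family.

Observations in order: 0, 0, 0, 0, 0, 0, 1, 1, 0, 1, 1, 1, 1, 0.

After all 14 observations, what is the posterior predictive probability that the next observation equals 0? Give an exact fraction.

obs 1: x=0 → posterior Beta(8/3, 5)
obs 2: x=0 → posterior Beta(8/3, 6)
obs 3: x=0 → posterior Beta(8/3, 7)
obs 4: x=0 → posterior Beta(8/3, 8)
obs 5: x=0 → posterior Beta(8/3, 9)
obs 6: x=0 → posterior Beta(8/3, 10)
obs 7: x=1 → posterior Beta(11/3, 10)
obs 8: x=1 → posterior Beta(14/3, 10)
obs 9: x=0 → posterior Beta(14/3, 11)
obs 10: x=1 → posterior Beta(17/3, 11)
obs 11: x=1 → posterior Beta(20/3, 11)
obs 12: x=1 → posterior Beta(23/3, 11)
obs 13: x=1 → posterior Beta(26/3, 11)
obs 14: x=0 → posterior Beta(26/3, 12)

18/31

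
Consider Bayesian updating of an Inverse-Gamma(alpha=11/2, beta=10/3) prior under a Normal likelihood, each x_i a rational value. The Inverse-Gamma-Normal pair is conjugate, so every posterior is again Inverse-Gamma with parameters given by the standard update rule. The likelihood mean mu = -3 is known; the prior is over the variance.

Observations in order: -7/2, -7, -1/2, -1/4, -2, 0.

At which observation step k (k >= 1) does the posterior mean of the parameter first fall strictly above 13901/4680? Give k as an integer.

k = 6

obs 1: x=-7/2 → posterior Inverse-Gamma(6, 83/24)
obs 2: x=-7 → posterior Inverse-Gamma(13/2, 275/24)
obs 3: x=-1/2 → posterior Inverse-Gamma(7, 175/12)
obs 4: x=-1/4 → posterior Inverse-Gamma(15/2, 1763/96)
obs 5: x=-2 → posterior Inverse-Gamma(8, 1811/96)
obs 6: x=0 → posterior Inverse-Gamma(17/2, 2243/96)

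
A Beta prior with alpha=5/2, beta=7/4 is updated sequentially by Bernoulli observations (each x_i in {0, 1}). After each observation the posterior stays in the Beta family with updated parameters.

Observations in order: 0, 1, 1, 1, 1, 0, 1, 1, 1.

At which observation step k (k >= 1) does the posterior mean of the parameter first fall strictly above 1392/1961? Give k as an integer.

obs 1: x=0 → posterior Beta(5/2, 11/4)
obs 2: x=1 → posterior Beta(7/2, 11/4)
obs 3: x=1 → posterior Beta(9/2, 11/4)
obs 4: x=1 → posterior Beta(11/2, 11/4)
obs 5: x=1 → posterior Beta(13/2, 11/4)
obs 6: x=0 → posterior Beta(13/2, 15/4)
obs 7: x=1 → posterior Beta(15/2, 15/4)
obs 8: x=1 → posterior Beta(17/2, 15/4)
obs 9: x=1 → posterior Beta(19/2, 15/4)

k = 9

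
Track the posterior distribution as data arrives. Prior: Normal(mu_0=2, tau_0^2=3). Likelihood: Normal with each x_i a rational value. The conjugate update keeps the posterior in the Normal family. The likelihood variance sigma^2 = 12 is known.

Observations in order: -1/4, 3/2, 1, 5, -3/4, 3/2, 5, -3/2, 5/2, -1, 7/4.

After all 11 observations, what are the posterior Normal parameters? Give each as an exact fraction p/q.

obs 1: x=-1/4 → posterior Normal(31/20, 12/5)
obs 2: x=3/2 → posterior Normal(37/24, 2)
obs 3: x=1 → posterior Normal(41/28, 12/7)
obs 4: x=5 → posterior Normal(61/32, 3/2)
obs 5: x=-3/4 → posterior Normal(29/18, 4/3)
obs 6: x=3/2 → posterior Normal(8/5, 6/5)
obs 7: x=5 → posterior Normal(21/11, 12/11)
obs 8: x=-3/2 → posterior Normal(13/8, 1)
obs 9: x=5/2 → posterior Normal(22/13, 12/13)
obs 10: x=-1 → posterior Normal(3/2, 6/7)
obs 11: x=7/4 → posterior Normal(91/60, 4/5)

mu_0=91/60, tau_0^2=4/5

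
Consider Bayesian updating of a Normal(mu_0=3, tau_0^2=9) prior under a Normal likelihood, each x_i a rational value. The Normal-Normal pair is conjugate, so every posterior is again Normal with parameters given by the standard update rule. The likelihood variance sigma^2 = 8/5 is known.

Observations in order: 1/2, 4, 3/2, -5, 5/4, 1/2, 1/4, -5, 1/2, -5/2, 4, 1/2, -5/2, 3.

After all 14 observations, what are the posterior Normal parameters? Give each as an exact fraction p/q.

mu_0=69/638, tau_0^2=36/319

obs 1: x=1/2 → posterior Normal(93/106, 72/53)
obs 2: x=4 → posterior Normal(453/196, 36/49)
obs 3: x=3/2 → posterior Normal(294/143, 72/143)
obs 4: x=-5 → posterior Normal(69/188, 18/47)
obs 5: x=5/4 → posterior Normal(501/932, 72/233)
obs 6: x=1/2 → posterior Normal(591/1112, 36/139)
obs 7: x=1/4 → posterior Normal(159/323, 72/323)
obs 8: x=-5 → posterior Normal(-33/184, 9/46)
obs 9: x=1/2 → posterior Normal(-87/826, 72/413)
obs 10: x=-5/2 → posterior Normal(-78/229, 36/229)
obs 11: x=4 → posterior Normal(24/503, 72/503)
obs 12: x=1/2 → posterior Normal(93/1096, 18/137)
obs 13: x=-5/2 → posterior Normal(-66/593, 72/593)
obs 14: x=3 → posterior Normal(69/638, 36/319)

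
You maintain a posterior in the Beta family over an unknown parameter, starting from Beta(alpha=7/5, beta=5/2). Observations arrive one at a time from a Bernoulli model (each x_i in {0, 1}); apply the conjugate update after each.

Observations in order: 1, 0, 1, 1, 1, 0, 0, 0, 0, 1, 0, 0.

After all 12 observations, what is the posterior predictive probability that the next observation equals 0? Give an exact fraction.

95/159

obs 1: x=1 → posterior Beta(12/5, 5/2)
obs 2: x=0 → posterior Beta(12/5, 7/2)
obs 3: x=1 → posterior Beta(17/5, 7/2)
obs 4: x=1 → posterior Beta(22/5, 7/2)
obs 5: x=1 → posterior Beta(27/5, 7/2)
obs 6: x=0 → posterior Beta(27/5, 9/2)
obs 7: x=0 → posterior Beta(27/5, 11/2)
obs 8: x=0 → posterior Beta(27/5, 13/2)
obs 9: x=0 → posterior Beta(27/5, 15/2)
obs 10: x=1 → posterior Beta(32/5, 15/2)
obs 11: x=0 → posterior Beta(32/5, 17/2)
obs 12: x=0 → posterior Beta(32/5, 19/2)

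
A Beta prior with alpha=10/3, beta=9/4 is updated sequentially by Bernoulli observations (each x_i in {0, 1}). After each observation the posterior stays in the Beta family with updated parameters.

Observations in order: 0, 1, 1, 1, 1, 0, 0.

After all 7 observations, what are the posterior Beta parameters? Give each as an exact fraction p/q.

obs 1: x=0 → posterior Beta(10/3, 13/4)
obs 2: x=1 → posterior Beta(13/3, 13/4)
obs 3: x=1 → posterior Beta(16/3, 13/4)
obs 4: x=1 → posterior Beta(19/3, 13/4)
obs 5: x=1 → posterior Beta(22/3, 13/4)
obs 6: x=0 → posterior Beta(22/3, 17/4)
obs 7: x=0 → posterior Beta(22/3, 21/4)

alpha=22/3, beta=21/4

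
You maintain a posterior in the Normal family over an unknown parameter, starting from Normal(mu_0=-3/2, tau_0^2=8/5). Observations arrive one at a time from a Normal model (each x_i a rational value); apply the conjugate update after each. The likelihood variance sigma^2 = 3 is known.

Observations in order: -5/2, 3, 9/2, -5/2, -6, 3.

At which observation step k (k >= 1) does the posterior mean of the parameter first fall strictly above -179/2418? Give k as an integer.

obs 1: x=-5/2 → posterior Normal(-85/46, 24/23)
obs 2: x=3 → posterior Normal(-37/62, 24/31)
obs 3: x=9/2 → posterior Normal(35/78, 8/13)
obs 4: x=-5/2 → posterior Normal(-5/94, 24/47)
obs 5: x=-6 → posterior Normal(-101/110, 24/55)
obs 6: x=3 → posterior Normal(-53/126, 8/21)

k = 3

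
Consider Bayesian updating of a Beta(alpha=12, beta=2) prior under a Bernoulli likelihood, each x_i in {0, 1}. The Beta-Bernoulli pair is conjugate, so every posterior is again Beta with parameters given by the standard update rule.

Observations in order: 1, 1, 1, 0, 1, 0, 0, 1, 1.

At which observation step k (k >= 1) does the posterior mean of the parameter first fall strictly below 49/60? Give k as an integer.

obs 1: x=1 → posterior Beta(13, 2)
obs 2: x=1 → posterior Beta(14, 2)
obs 3: x=1 → posterior Beta(15, 2)
obs 4: x=0 → posterior Beta(15, 3)
obs 5: x=1 → posterior Beta(16, 3)
obs 6: x=0 → posterior Beta(16, 4)
obs 7: x=0 → posterior Beta(16, 5)
obs 8: x=1 → posterior Beta(17, 5)
obs 9: x=1 → posterior Beta(18, 5)

k = 6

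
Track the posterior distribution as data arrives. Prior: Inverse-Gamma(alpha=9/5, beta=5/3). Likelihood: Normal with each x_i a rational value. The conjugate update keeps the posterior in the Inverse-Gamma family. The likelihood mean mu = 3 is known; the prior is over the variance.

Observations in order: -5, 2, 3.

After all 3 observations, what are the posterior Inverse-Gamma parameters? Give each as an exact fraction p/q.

obs 1: x=-5 → posterior Inverse-Gamma(23/10, 101/3)
obs 2: x=2 → posterior Inverse-Gamma(14/5, 205/6)
obs 3: x=3 → posterior Inverse-Gamma(33/10, 205/6)

alpha=33/10, beta=205/6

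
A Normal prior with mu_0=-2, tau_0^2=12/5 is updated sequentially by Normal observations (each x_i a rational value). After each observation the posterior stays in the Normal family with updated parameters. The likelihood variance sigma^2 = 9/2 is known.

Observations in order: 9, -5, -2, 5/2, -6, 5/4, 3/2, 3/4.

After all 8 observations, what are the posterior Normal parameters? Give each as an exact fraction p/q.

mu_0=-14/79, tau_0^2=36/79

obs 1: x=9 → posterior Normal(42/23, 36/23)
obs 2: x=-5 → posterior Normal(2/31, 36/31)
obs 3: x=-2 → posterior Normal(-14/39, 12/13)
obs 4: x=5/2 → posterior Normal(6/47, 36/47)
obs 5: x=-6 → posterior Normal(-42/55, 36/55)
obs 6: x=5/4 → posterior Normal(-32/63, 4/7)
obs 7: x=3/2 → posterior Normal(-20/71, 36/71)
obs 8: x=3/4 → posterior Normal(-14/79, 36/79)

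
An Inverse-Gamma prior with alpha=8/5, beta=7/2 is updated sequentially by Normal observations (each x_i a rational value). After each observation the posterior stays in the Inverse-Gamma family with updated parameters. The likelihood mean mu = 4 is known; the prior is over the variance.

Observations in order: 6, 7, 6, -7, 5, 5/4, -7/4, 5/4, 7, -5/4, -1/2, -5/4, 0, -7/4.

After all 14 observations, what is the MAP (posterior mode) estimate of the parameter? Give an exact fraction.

13105/768

obs 1: x=6 → posterior Inverse-Gamma(21/10, 11/2)
obs 2: x=7 → posterior Inverse-Gamma(13/5, 10)
obs 3: x=6 → posterior Inverse-Gamma(31/10, 12)
obs 4: x=-7 → posterior Inverse-Gamma(18/5, 145/2)
obs 5: x=5 → posterior Inverse-Gamma(41/10, 73)
obs 6: x=5/4 → posterior Inverse-Gamma(23/5, 2457/32)
obs 7: x=-7/4 → posterior Inverse-Gamma(51/10, 1493/16)
obs 8: x=5/4 → posterior Inverse-Gamma(28/5, 3107/32)
obs 9: x=7 → posterior Inverse-Gamma(61/10, 3251/32)
obs 10: x=-5/4 → posterior Inverse-Gamma(33/5, 923/8)
obs 11: x=-1/2 → posterior Inverse-Gamma(71/10, 251/2)
obs 12: x=-5/4 → posterior Inverse-Gamma(38/5, 4457/32)
obs 13: x=0 → posterior Inverse-Gamma(81/10, 4713/32)
obs 14: x=-7/4 → posterior Inverse-Gamma(43/5, 2621/16)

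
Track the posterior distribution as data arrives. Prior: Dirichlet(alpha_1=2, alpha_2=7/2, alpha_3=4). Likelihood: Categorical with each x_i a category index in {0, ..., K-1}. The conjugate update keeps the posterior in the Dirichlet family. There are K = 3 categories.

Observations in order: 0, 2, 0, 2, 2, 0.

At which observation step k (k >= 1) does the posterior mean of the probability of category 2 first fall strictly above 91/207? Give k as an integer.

obs 1: x=0 → posterior Dirichlet(3, 7/2, 4)
obs 2: x=2 → posterior Dirichlet(3, 7/2, 5)
obs 3: x=0 → posterior Dirichlet(4, 7/2, 5)
obs 4: x=2 → posterior Dirichlet(4, 7/2, 6)
obs 5: x=2 → posterior Dirichlet(4, 7/2, 7)
obs 6: x=0 → posterior Dirichlet(5, 7/2, 7)

k = 4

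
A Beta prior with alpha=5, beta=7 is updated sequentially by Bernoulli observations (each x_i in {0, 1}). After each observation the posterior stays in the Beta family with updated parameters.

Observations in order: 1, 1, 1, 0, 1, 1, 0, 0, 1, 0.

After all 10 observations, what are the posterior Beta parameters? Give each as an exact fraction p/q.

alpha=11, beta=11

obs 1: x=1 → posterior Beta(6, 7)
obs 2: x=1 → posterior Beta(7, 7)
obs 3: x=1 → posterior Beta(8, 7)
obs 4: x=0 → posterior Beta(8, 8)
obs 5: x=1 → posterior Beta(9, 8)
obs 6: x=1 → posterior Beta(10, 8)
obs 7: x=0 → posterior Beta(10, 9)
obs 8: x=0 → posterior Beta(10, 10)
obs 9: x=1 → posterior Beta(11, 10)
obs 10: x=0 → posterior Beta(11, 11)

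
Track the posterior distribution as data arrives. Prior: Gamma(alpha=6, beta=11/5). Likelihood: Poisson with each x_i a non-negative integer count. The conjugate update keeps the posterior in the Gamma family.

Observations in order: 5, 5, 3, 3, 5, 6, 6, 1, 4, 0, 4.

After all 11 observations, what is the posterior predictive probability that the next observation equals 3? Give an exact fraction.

obs 1: x=5 → posterior Gamma(11, 16/5)
obs 2: x=5 → posterior Gamma(16, 21/5)
obs 3: x=3 → posterior Gamma(19, 26/5)
obs 4: x=3 → posterior Gamma(22, 31/5)
obs 5: x=5 → posterior Gamma(27, 36/5)
obs 6: x=6 → posterior Gamma(33, 41/5)
obs 7: x=6 → posterior Gamma(39, 46/5)
obs 8: x=1 → posterior Gamma(40, 51/5)
obs 9: x=4 → posterior Gamma(44, 56/5)
obs 10: x=0 → posterior Gamma(44, 61/5)
obs 11: x=4 → posterior Gamma(48, 66/5)

5336727040731906629842920346858489595857299218590837205848342741387774293137980166189875200000/25952295925279960310432443647983243761812487562260241008890960518649276793811187194879930226071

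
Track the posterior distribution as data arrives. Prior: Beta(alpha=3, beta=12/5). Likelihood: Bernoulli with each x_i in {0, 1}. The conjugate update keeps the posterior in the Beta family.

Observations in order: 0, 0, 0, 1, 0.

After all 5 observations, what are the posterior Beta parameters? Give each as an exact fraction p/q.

alpha=4, beta=32/5

obs 1: x=0 → posterior Beta(3, 17/5)
obs 2: x=0 → posterior Beta(3, 22/5)
obs 3: x=0 → posterior Beta(3, 27/5)
obs 4: x=1 → posterior Beta(4, 27/5)
obs 5: x=0 → posterior Beta(4, 32/5)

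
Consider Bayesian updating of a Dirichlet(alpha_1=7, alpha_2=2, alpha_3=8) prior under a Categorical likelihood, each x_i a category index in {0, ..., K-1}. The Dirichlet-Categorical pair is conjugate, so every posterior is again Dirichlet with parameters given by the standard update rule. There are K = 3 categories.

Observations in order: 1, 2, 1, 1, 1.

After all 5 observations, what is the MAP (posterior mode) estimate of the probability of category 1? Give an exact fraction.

obs 1: x=1 → posterior Dirichlet(7, 3, 8)
obs 2: x=2 → posterior Dirichlet(7, 3, 9)
obs 3: x=1 → posterior Dirichlet(7, 4, 9)
obs 4: x=1 → posterior Dirichlet(7, 5, 9)
obs 5: x=1 → posterior Dirichlet(7, 6, 9)

5/19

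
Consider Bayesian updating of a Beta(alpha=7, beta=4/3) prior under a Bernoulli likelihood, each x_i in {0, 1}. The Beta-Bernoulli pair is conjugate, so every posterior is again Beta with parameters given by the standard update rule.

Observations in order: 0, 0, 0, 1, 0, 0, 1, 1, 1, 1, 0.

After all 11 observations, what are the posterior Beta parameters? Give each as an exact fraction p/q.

obs 1: x=0 → posterior Beta(7, 7/3)
obs 2: x=0 → posterior Beta(7, 10/3)
obs 3: x=0 → posterior Beta(7, 13/3)
obs 4: x=1 → posterior Beta(8, 13/3)
obs 5: x=0 → posterior Beta(8, 16/3)
obs 6: x=0 → posterior Beta(8, 19/3)
obs 7: x=1 → posterior Beta(9, 19/3)
obs 8: x=1 → posterior Beta(10, 19/3)
obs 9: x=1 → posterior Beta(11, 19/3)
obs 10: x=1 → posterior Beta(12, 19/3)
obs 11: x=0 → posterior Beta(12, 22/3)

alpha=12, beta=22/3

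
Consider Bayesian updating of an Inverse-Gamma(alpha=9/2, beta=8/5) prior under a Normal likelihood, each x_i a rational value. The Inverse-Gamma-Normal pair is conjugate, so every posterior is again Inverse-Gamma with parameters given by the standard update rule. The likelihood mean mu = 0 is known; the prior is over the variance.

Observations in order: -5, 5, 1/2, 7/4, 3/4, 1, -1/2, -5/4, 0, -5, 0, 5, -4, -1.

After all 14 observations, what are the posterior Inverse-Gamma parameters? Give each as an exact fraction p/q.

alpha=23/2, beta=10151/160

obs 1: x=-5 → posterior Inverse-Gamma(5, 141/10)
obs 2: x=5 → posterior Inverse-Gamma(11/2, 133/5)
obs 3: x=1/2 → posterior Inverse-Gamma(6, 1069/40)
obs 4: x=7/4 → posterior Inverse-Gamma(13/2, 4521/160)
obs 5: x=3/4 → posterior Inverse-Gamma(7, 2283/80)
obs 6: x=1 → posterior Inverse-Gamma(15/2, 2323/80)
obs 7: x=-1/2 → posterior Inverse-Gamma(8, 2333/80)
obs 8: x=-5/4 → posterior Inverse-Gamma(17/2, 4791/160)
obs 9: x=0 → posterior Inverse-Gamma(9, 4791/160)
obs 10: x=-5 → posterior Inverse-Gamma(19/2, 6791/160)
obs 11: x=0 → posterior Inverse-Gamma(10, 6791/160)
obs 12: x=5 → posterior Inverse-Gamma(21/2, 8791/160)
obs 13: x=-4 → posterior Inverse-Gamma(11, 10071/160)
obs 14: x=-1 → posterior Inverse-Gamma(23/2, 10151/160)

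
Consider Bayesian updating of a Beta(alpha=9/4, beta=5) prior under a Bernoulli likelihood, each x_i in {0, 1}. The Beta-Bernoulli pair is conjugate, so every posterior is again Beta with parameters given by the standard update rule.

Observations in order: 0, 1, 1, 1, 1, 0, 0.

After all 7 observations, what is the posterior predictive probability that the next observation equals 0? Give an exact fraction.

obs 1: x=0 → posterior Beta(9/4, 6)
obs 2: x=1 → posterior Beta(13/4, 6)
obs 3: x=1 → posterior Beta(17/4, 6)
obs 4: x=1 → posterior Beta(21/4, 6)
obs 5: x=1 → posterior Beta(25/4, 6)
obs 6: x=0 → posterior Beta(25/4, 7)
obs 7: x=0 → posterior Beta(25/4, 8)

32/57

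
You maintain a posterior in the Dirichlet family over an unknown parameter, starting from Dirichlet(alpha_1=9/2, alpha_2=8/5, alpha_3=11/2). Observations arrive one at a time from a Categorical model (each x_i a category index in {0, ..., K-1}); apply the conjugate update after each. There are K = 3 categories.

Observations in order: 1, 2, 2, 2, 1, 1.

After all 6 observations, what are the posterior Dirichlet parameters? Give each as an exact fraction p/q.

obs 1: x=1 → posterior Dirichlet(9/2, 13/5, 11/2)
obs 2: x=2 → posterior Dirichlet(9/2, 13/5, 13/2)
obs 3: x=2 → posterior Dirichlet(9/2, 13/5, 15/2)
obs 4: x=2 → posterior Dirichlet(9/2, 13/5, 17/2)
obs 5: x=1 → posterior Dirichlet(9/2, 18/5, 17/2)
obs 6: x=1 → posterior Dirichlet(9/2, 23/5, 17/2)

alpha_1=9/2, alpha_2=23/5, alpha_3=17/2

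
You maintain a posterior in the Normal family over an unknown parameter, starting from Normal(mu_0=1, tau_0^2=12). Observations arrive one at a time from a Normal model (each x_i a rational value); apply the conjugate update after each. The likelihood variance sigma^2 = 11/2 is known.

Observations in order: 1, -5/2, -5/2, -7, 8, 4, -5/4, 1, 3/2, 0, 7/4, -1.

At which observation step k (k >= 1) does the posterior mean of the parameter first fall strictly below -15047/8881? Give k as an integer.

k = 4

obs 1: x=1 → posterior Normal(1, 132/35)
obs 2: x=-5/2 → posterior Normal(-25/59, 132/59)
obs 3: x=-5/2 → posterior Normal(-85/83, 132/83)
obs 4: x=-7 → posterior Normal(-253/107, 132/107)
obs 5: x=8 → posterior Normal(-61/131, 132/131)
obs 6: x=4 → posterior Normal(7/31, 132/155)
obs 7: x=-5/4 → posterior Normal(5/179, 132/179)
obs 8: x=1 → posterior Normal(1/7, 132/203)
obs 9: x=3/2 → posterior Normal(65/227, 132/227)
obs 10: x=0 → posterior Normal(65/251, 132/251)
obs 11: x=7/4 → posterior Normal(107/275, 12/25)
obs 12: x=-1 → posterior Normal(83/299, 132/299)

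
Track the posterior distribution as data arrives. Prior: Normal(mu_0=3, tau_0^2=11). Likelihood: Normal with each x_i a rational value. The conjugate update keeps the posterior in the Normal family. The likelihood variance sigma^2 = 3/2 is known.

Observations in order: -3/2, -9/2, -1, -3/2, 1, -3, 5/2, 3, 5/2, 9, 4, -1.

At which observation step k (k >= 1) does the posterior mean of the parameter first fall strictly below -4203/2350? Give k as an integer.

k = 2

obs 1: x=-3/2 → posterior Normal(-24/25, 33/25)
obs 2: x=-9/2 → posterior Normal(-123/47, 33/47)
obs 3: x=-1 → posterior Normal(-145/69, 11/23)
obs 4: x=-3/2 → posterior Normal(-178/91, 33/91)
obs 5: x=1 → posterior Normal(-156/113, 33/113)
obs 6: x=-3 → posterior Normal(-74/45, 11/45)
obs 7: x=5/2 → posterior Normal(-167/157, 33/157)
obs 8: x=3 → posterior Normal(-101/179, 33/179)
obs 9: x=5/2 → posterior Normal(-46/201, 11/67)
obs 10: x=9 → posterior Normal(152/223, 33/223)
obs 11: x=4 → posterior Normal(48/49, 33/245)
obs 12: x=-1 → posterior Normal(218/267, 11/89)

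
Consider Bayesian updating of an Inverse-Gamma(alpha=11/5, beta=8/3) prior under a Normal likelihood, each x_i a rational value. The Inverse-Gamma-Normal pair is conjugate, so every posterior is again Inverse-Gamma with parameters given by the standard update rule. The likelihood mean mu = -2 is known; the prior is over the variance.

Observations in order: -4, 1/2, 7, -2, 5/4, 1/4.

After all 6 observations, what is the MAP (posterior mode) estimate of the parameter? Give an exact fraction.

13465/1488

obs 1: x=-4 → posterior Inverse-Gamma(27/10, 14/3)
obs 2: x=1/2 → posterior Inverse-Gamma(16/5, 187/24)
obs 3: x=7 → posterior Inverse-Gamma(37/10, 1159/24)
obs 4: x=-2 → posterior Inverse-Gamma(21/5, 1159/24)
obs 5: x=5/4 → posterior Inverse-Gamma(47/10, 5143/96)
obs 6: x=1/4 → posterior Inverse-Gamma(26/5, 2693/48)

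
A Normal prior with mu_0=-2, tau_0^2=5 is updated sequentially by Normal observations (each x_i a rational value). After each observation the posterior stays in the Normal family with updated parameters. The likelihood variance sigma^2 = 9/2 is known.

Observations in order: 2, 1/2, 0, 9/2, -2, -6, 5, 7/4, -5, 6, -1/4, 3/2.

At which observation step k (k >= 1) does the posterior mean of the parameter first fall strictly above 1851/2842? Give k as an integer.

k = 4

obs 1: x=2 → posterior Normal(2/19, 45/19)
obs 2: x=1/2 → posterior Normal(7/29, 45/29)
obs 3: x=0 → posterior Normal(7/39, 15/13)
obs 4: x=9/2 → posterior Normal(52/49, 45/49)
obs 5: x=-2 → posterior Normal(32/59, 45/59)
obs 6: x=-6 → posterior Normal(-28/69, 15/23)
obs 7: x=5 → posterior Normal(22/79, 45/79)
obs 8: x=7/4 → posterior Normal(79/178, 45/89)
obs 9: x=-5 → posterior Normal(-7/66, 5/11)
obs 10: x=6 → posterior Normal(99/218, 45/109)
obs 11: x=-1/4 → posterior Normal(47/119, 45/119)
obs 12: x=3/2 → posterior Normal(62/129, 15/43)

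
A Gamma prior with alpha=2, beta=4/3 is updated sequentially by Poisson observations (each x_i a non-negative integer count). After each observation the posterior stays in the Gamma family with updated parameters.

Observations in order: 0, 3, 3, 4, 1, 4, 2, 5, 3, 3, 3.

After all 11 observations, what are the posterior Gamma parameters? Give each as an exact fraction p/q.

obs 1: x=0 → posterior Gamma(2, 7/3)
obs 2: x=3 → posterior Gamma(5, 10/3)
obs 3: x=3 → posterior Gamma(8, 13/3)
obs 4: x=4 → posterior Gamma(12, 16/3)
obs 5: x=1 → posterior Gamma(13, 19/3)
obs 6: x=4 → posterior Gamma(17, 22/3)
obs 7: x=2 → posterior Gamma(19, 25/3)
obs 8: x=5 → posterior Gamma(24, 28/3)
obs 9: x=3 → posterior Gamma(27, 31/3)
obs 10: x=3 → posterior Gamma(30, 34/3)
obs 11: x=3 → posterior Gamma(33, 37/3)

alpha=33, beta=37/3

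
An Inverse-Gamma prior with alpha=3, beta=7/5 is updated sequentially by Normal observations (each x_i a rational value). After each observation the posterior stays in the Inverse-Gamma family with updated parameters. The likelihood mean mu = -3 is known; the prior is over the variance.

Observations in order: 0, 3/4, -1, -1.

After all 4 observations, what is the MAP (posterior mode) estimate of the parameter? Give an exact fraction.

obs 1: x=0 → posterior Inverse-Gamma(7/2, 59/10)
obs 2: x=3/4 → posterior Inverse-Gamma(4, 2069/160)
obs 3: x=-1 → posterior Inverse-Gamma(9/2, 2389/160)
obs 4: x=-1 → posterior Inverse-Gamma(5, 2709/160)

903/320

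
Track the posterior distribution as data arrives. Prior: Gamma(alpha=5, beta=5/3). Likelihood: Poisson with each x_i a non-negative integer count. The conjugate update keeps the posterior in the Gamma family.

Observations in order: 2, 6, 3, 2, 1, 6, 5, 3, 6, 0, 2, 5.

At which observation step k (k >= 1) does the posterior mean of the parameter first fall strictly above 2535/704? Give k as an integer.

obs 1: x=2 → posterior Gamma(7, 8/3)
obs 2: x=6 → posterior Gamma(13, 11/3)
obs 3: x=3 → posterior Gamma(16, 14/3)
obs 4: x=2 → posterior Gamma(18, 17/3)
obs 5: x=1 → posterior Gamma(19, 20/3)
obs 6: x=6 → posterior Gamma(25, 23/3)
obs 7: x=5 → posterior Gamma(30, 26/3)
obs 8: x=3 → posterior Gamma(33, 29/3)
obs 9: x=6 → posterior Gamma(39, 32/3)
obs 10: x=0 → posterior Gamma(39, 35/3)
obs 11: x=2 → posterior Gamma(41, 38/3)
obs 12: x=5 → posterior Gamma(46, 41/3)

k = 9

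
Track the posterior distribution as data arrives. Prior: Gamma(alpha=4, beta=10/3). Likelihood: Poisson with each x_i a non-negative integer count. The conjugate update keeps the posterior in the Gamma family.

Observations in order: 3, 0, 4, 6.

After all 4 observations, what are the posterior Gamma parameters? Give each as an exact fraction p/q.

obs 1: x=3 → posterior Gamma(7, 13/3)
obs 2: x=0 → posterior Gamma(7, 16/3)
obs 3: x=4 → posterior Gamma(11, 19/3)
obs 4: x=6 → posterior Gamma(17, 22/3)

alpha=17, beta=22/3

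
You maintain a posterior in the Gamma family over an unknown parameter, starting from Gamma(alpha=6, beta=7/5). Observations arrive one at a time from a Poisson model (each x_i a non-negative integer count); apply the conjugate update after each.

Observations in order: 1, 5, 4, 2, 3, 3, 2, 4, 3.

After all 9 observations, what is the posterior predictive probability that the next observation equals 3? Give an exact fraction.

347480152821370434616563582379274793450388407758165723054080000/1627401845698053775058104286872950703258480415459115192991004001

obs 1: x=1 → posterior Gamma(7, 12/5)
obs 2: x=5 → posterior Gamma(12, 17/5)
obs 3: x=4 → posterior Gamma(16, 22/5)
obs 4: x=2 → posterior Gamma(18, 27/5)
obs 5: x=3 → posterior Gamma(21, 32/5)
obs 6: x=3 → posterior Gamma(24, 37/5)
obs 7: x=2 → posterior Gamma(26, 42/5)
obs 8: x=4 → posterior Gamma(30, 47/5)
obs 9: x=3 → posterior Gamma(33, 52/5)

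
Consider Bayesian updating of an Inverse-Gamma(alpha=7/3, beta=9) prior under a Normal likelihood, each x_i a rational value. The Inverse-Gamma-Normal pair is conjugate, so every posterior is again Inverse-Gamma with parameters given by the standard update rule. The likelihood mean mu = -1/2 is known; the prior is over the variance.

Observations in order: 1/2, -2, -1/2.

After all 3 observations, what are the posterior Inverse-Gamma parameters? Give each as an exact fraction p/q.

obs 1: x=1/2 → posterior Inverse-Gamma(17/6, 19/2)
obs 2: x=-2 → posterior Inverse-Gamma(10/3, 85/8)
obs 3: x=-1/2 → posterior Inverse-Gamma(23/6, 85/8)

alpha=23/6, beta=85/8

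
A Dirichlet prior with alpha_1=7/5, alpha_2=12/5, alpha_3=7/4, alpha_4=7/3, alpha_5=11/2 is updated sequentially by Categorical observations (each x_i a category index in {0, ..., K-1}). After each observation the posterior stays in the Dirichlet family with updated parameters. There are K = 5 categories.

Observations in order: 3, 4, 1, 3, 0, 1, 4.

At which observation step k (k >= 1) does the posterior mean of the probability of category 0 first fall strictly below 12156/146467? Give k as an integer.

obs 1: x=3 → posterior Dirichlet(7/5, 12/5, 7/4, 10/3, 11/2)
obs 2: x=4 → posterior Dirichlet(7/5, 12/5, 7/4, 10/3, 13/2)
obs 3: x=1 → posterior Dirichlet(7/5, 17/5, 7/4, 10/3, 13/2)
obs 4: x=3 → posterior Dirichlet(7/5, 17/5, 7/4, 13/3, 13/2)
obs 5: x=0 → posterior Dirichlet(12/5, 17/5, 7/4, 13/3, 13/2)
obs 6: x=1 → posterior Dirichlet(12/5, 22/5, 7/4, 13/3, 13/2)
obs 7: x=4 → posterior Dirichlet(12/5, 22/5, 7/4, 13/3, 15/2)

k = 4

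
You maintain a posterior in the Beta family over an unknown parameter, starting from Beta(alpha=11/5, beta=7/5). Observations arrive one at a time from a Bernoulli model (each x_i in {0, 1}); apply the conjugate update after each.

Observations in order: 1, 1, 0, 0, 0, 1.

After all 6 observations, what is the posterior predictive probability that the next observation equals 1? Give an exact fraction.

13/24

obs 1: x=1 → posterior Beta(16/5, 7/5)
obs 2: x=1 → posterior Beta(21/5, 7/5)
obs 3: x=0 → posterior Beta(21/5, 12/5)
obs 4: x=0 → posterior Beta(21/5, 17/5)
obs 5: x=0 → posterior Beta(21/5, 22/5)
obs 6: x=1 → posterior Beta(26/5, 22/5)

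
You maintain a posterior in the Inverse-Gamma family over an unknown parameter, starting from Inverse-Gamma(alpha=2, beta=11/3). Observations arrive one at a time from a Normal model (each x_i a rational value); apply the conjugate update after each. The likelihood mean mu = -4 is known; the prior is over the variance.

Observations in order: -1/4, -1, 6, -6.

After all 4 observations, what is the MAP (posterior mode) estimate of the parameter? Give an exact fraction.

obs 1: x=-1/4 → posterior Inverse-Gamma(5/2, 1027/96)
obs 2: x=-1 → posterior Inverse-Gamma(3, 1459/96)
obs 3: x=6 → posterior Inverse-Gamma(7/2, 6259/96)
obs 4: x=-6 → posterior Inverse-Gamma(4, 6451/96)

6451/480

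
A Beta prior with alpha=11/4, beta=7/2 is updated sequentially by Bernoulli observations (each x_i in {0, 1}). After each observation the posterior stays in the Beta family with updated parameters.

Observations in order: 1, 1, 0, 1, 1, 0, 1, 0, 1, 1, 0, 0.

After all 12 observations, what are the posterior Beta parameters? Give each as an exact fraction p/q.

obs 1: x=1 → posterior Beta(15/4, 7/2)
obs 2: x=1 → posterior Beta(19/4, 7/2)
obs 3: x=0 → posterior Beta(19/4, 9/2)
obs 4: x=1 → posterior Beta(23/4, 9/2)
obs 5: x=1 → posterior Beta(27/4, 9/2)
obs 6: x=0 → posterior Beta(27/4, 11/2)
obs 7: x=1 → posterior Beta(31/4, 11/2)
obs 8: x=0 → posterior Beta(31/4, 13/2)
obs 9: x=1 → posterior Beta(35/4, 13/2)
obs 10: x=1 → posterior Beta(39/4, 13/2)
obs 11: x=0 → posterior Beta(39/4, 15/2)
obs 12: x=0 → posterior Beta(39/4, 17/2)

alpha=39/4, beta=17/2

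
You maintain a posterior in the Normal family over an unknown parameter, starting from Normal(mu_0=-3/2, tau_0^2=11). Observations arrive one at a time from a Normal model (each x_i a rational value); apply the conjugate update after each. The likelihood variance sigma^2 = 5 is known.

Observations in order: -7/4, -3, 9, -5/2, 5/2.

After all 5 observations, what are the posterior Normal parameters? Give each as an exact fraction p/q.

obs 1: x=-7/4 → posterior Normal(-107/64, 55/16)
obs 2: x=-3 → posterior Normal(-239/108, 55/27)
obs 3: x=9 → posterior Normal(157/152, 55/38)
obs 4: x=-5/2 → posterior Normal(47/196, 55/49)
obs 5: x=5/2 → posterior Normal(157/240, 11/12)

mu_0=157/240, tau_0^2=11/12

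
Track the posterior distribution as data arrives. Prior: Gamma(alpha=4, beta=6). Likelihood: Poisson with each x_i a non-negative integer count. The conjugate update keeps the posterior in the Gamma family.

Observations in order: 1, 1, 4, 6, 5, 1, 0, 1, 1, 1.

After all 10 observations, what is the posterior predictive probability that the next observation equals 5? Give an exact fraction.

150539847030103382574740989154426880/8193465725814765556554001028792218849

obs 1: x=1 → posterior Gamma(5, 7)
obs 2: x=1 → posterior Gamma(6, 8)
obs 3: x=4 → posterior Gamma(10, 9)
obs 4: x=6 → posterior Gamma(16, 10)
obs 5: x=5 → posterior Gamma(21, 11)
obs 6: x=1 → posterior Gamma(22, 12)
obs 7: x=0 → posterior Gamma(22, 13)
obs 8: x=1 → posterior Gamma(23, 14)
obs 9: x=1 → posterior Gamma(24, 15)
obs 10: x=1 → posterior Gamma(25, 16)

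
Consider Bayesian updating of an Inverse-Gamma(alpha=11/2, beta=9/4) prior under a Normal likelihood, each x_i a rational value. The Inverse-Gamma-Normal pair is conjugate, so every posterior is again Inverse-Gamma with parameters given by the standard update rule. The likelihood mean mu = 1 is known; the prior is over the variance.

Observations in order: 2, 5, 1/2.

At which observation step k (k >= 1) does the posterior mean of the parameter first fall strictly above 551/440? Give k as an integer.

obs 1: x=2 → posterior Inverse-Gamma(6, 11/4)
obs 2: x=5 → posterior Inverse-Gamma(13/2, 43/4)
obs 3: x=1/2 → posterior Inverse-Gamma(7, 87/8)

k = 2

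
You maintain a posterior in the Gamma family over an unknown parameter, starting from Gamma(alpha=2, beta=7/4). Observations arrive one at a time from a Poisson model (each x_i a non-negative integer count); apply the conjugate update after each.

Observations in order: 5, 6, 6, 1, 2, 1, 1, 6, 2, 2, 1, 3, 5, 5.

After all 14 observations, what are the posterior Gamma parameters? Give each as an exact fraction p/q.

obs 1: x=5 → posterior Gamma(7, 11/4)
obs 2: x=6 → posterior Gamma(13, 15/4)
obs 3: x=6 → posterior Gamma(19, 19/4)
obs 4: x=1 → posterior Gamma(20, 23/4)
obs 5: x=2 → posterior Gamma(22, 27/4)
obs 6: x=1 → posterior Gamma(23, 31/4)
obs 7: x=1 → posterior Gamma(24, 35/4)
obs 8: x=6 → posterior Gamma(30, 39/4)
obs 9: x=2 → posterior Gamma(32, 43/4)
obs 10: x=2 → posterior Gamma(34, 47/4)
obs 11: x=1 → posterior Gamma(35, 51/4)
obs 12: x=3 → posterior Gamma(38, 55/4)
obs 13: x=5 → posterior Gamma(43, 59/4)
obs 14: x=5 → posterior Gamma(48, 63/4)

alpha=48, beta=63/4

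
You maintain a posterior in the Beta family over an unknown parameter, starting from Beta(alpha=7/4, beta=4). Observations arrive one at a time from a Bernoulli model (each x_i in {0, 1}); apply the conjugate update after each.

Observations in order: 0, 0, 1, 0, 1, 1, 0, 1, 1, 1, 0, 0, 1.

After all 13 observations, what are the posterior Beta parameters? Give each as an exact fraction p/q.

obs 1: x=0 → posterior Beta(7/4, 5)
obs 2: x=0 → posterior Beta(7/4, 6)
obs 3: x=1 → posterior Beta(11/4, 6)
obs 4: x=0 → posterior Beta(11/4, 7)
obs 5: x=1 → posterior Beta(15/4, 7)
obs 6: x=1 → posterior Beta(19/4, 7)
obs 7: x=0 → posterior Beta(19/4, 8)
obs 8: x=1 → posterior Beta(23/4, 8)
obs 9: x=1 → posterior Beta(27/4, 8)
obs 10: x=1 → posterior Beta(31/4, 8)
obs 11: x=0 → posterior Beta(31/4, 9)
obs 12: x=0 → posterior Beta(31/4, 10)
obs 13: x=1 → posterior Beta(35/4, 10)

alpha=35/4, beta=10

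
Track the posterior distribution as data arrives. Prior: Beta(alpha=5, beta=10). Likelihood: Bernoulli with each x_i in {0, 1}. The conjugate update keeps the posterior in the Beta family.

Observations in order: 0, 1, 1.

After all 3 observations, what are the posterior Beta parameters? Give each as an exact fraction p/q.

obs 1: x=0 → posterior Beta(5, 11)
obs 2: x=1 → posterior Beta(6, 11)
obs 3: x=1 → posterior Beta(7, 11)

alpha=7, beta=11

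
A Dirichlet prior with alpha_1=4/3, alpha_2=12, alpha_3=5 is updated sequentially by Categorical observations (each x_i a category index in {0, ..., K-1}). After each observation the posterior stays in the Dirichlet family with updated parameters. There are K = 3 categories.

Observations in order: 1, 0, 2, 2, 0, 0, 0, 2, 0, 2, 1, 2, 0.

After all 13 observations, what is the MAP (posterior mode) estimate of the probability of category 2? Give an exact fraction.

obs 1: x=1 → posterior Dirichlet(4/3, 13, 5)
obs 2: x=0 → posterior Dirichlet(7/3, 13, 5)
obs 3: x=2 → posterior Dirichlet(7/3, 13, 6)
obs 4: x=2 → posterior Dirichlet(7/3, 13, 7)
obs 5: x=0 → posterior Dirichlet(10/3, 13, 7)
obs 6: x=0 → posterior Dirichlet(13/3, 13, 7)
obs 7: x=0 → posterior Dirichlet(16/3, 13, 7)
obs 8: x=2 → posterior Dirichlet(16/3, 13, 8)
obs 9: x=0 → posterior Dirichlet(19/3, 13, 8)
obs 10: x=2 → posterior Dirichlet(19/3, 13, 9)
obs 11: x=1 → posterior Dirichlet(19/3, 14, 9)
obs 12: x=2 → posterior Dirichlet(19/3, 14, 10)
obs 13: x=0 → posterior Dirichlet(22/3, 14, 10)

27/85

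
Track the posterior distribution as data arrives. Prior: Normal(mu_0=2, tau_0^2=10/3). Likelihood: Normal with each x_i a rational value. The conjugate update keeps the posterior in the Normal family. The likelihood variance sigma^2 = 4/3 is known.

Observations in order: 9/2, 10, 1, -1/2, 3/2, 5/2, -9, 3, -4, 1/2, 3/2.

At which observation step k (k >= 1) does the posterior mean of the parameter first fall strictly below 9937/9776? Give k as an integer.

obs 1: x=9/2 → posterior Normal(53/14, 20/21)
obs 2: x=10 → posterior Normal(51/8, 5/9)
obs 3: x=1 → posterior Normal(163/34, 20/51)
obs 4: x=-1/2 → posterior Normal(79/22, 10/33)
obs 5: x=3/2 → posterior Normal(173/54, 20/81)
obs 6: x=5/2 → posterior Normal(99/32, 5/24)
obs 7: x=-9 → posterior Normal(54/37, 20/111)
obs 8: x=3 → posterior Normal(23/14, 10/63)
obs 9: x=-4 → posterior Normal(49/47, 20/141)
obs 10: x=1/2 → posterior Normal(103/104, 5/39)
obs 11: x=3/2 → posterior Normal(59/57, 20/171)

k = 10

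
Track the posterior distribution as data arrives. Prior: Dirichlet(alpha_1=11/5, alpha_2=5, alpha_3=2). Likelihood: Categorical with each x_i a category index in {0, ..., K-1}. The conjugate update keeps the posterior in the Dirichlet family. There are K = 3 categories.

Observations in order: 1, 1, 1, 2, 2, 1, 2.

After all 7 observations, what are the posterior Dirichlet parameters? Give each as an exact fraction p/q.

alpha_1=11/5, alpha_2=9, alpha_3=5

obs 1: x=1 → posterior Dirichlet(11/5, 6, 2)
obs 2: x=1 → posterior Dirichlet(11/5, 7, 2)
obs 3: x=1 → posterior Dirichlet(11/5, 8, 2)
obs 4: x=2 → posterior Dirichlet(11/5, 8, 3)
obs 5: x=2 → posterior Dirichlet(11/5, 8, 4)
obs 6: x=1 → posterior Dirichlet(11/5, 9, 4)
obs 7: x=2 → posterior Dirichlet(11/5, 9, 5)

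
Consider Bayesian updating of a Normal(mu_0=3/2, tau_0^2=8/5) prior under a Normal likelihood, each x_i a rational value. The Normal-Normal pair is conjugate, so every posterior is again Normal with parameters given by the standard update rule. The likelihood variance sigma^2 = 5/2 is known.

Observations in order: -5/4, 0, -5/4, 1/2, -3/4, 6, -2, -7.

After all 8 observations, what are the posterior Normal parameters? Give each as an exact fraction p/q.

mu_0=-109/306, tau_0^2=40/153

obs 1: x=-5/4 → posterior Normal(35/82, 40/41)
obs 2: x=0 → posterior Normal(35/114, 40/57)
obs 3: x=-5/4 → posterior Normal(-5/146, 40/73)
obs 4: x=1/2 → posterior Normal(11/178, 40/89)
obs 5: x=-3/4 → posterior Normal(-13/210, 8/21)
obs 6: x=6 → posterior Normal(179/242, 40/121)
obs 7: x=-2 → posterior Normal(115/274, 40/137)
obs 8: x=-7 → posterior Normal(-109/306, 40/153)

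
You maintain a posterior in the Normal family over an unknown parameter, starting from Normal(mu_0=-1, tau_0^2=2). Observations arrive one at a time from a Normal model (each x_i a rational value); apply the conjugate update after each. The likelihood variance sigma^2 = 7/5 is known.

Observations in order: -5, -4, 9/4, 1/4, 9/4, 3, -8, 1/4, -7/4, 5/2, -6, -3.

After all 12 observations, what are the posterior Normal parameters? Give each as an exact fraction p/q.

mu_0=-359/254, tau_0^2=14/127

obs 1: x=-5 → posterior Normal(-57/17, 14/17)
obs 2: x=-4 → posterior Normal(-97/27, 14/27)
obs 3: x=9/4 → posterior Normal(-149/74, 14/37)
obs 4: x=1/4 → posterior Normal(-72/47, 14/47)
obs 5: x=9/4 → posterior Normal(-33/38, 14/57)
obs 6: x=3 → posterior Normal(-39/134, 14/67)
obs 7: x=-8 → posterior Normal(-199/154, 2/11)
obs 8: x=1/4 → posterior Normal(-97/87, 14/87)
obs 9: x=-7/4 → posterior Normal(-229/194, 14/97)
obs 10: x=5/2 → posterior Normal(-179/214, 14/107)
obs 11: x=-6 → posterior Normal(-23/18, 14/117)
obs 12: x=-3 → posterior Normal(-359/254, 14/127)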